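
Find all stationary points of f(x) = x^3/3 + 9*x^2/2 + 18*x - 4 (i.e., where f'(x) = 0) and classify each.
f'(x) = x^2 + 9*x + 18

Solve f'(x) = 0:
  Factor: x^2 + 9*x + 18 = (x + 3)*(x + 6) = 0.
  ⇒ x = -6, -3

f''(x) = 2*x + 9
Second-derivative test at each critical point:
  f''(-6) = -3 < 0 → local maximum
  f''(-3) = 3 > 0 → local minimum

Critical points: x = -6 (local maximum); x = -3 (local minimum)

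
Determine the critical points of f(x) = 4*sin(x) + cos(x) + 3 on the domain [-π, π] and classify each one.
f'(x) = -sin(x) + 4*cos(x)

Solve f'(x) = 0 on [-π, π]:
  f'(x) = 0 ⇔ 4*cos(x) = sin(x) ⇔ tan(x) = 4, i.e. x = arctan(4) + nπ; keep the solutions lying in [-π, π].
  ⇒ x = -pi + atan(4) ≈ -1.8158, atan(4) ≈ 1.3258

f''(x) = -4*sin(x) - cos(x)
Second-derivative test at each critical point:
  f''(-1.8158) = 4.1231 > 0 → local minimum
  f''(1.3258) = -4.1231 < 0 → local maximum

Critical points: x = -pi + atan(4) ≈ -1.8158 (local minimum); x = atan(4) ≈ 1.3258 (local maximum)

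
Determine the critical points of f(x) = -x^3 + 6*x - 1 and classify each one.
f'(x) = 6 - 3*x^2

Solve f'(x) = 0:
  Factor: 6 - 3*x^2 = -3*(x^2 - 2); x^2 - 2 = 0 has no rational roots; quadratic formula: x = (0 ± √8)/2.
  ⇒ x = -sqrt(2) ≈ -1.4142, sqrt(2) ≈ 1.4142

f''(x) = -6*x
Second-derivative test at each critical point:
  f''(-1.4142) = 8.4853 > 0 → local minimum
  f''(1.4142) = -8.4853 < 0 → local maximum

Critical points: x = -sqrt(2) ≈ -1.4142 (local minimum); x = sqrt(2) ≈ 1.4142 (local maximum)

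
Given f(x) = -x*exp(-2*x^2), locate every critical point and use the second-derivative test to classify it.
f'(x) = (4*x^2 - 1)*exp(-2*x^2)

Solve f'(x) = 0:
  f'(x) = (4*x^2 - 1)·exp(-2*x^2) and exp(-2*x^2) > 0 for every x, so f'(x) = 0 ⇔ 4*x^2 - 1 = 0.
  Factor: 4*x^2 - 1 = (2*x - 1)*(2*x + 1) = 0.
  ⇒ x = -1/2, 1/2

f''(x) = (-16*x^3 + 12*x)*exp(-2*x^2)
Second-derivative test at each critical point:
  f''(-1/2) = -2.4261 < 0 → local maximum
  f''(1/2) = 2.4261 > 0 → local minimum

Critical points: x = -1/2 (local maximum); x = 1/2 (local minimum)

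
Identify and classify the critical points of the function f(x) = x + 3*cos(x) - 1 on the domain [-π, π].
f'(x) = 1 - 3*sin(x)

Solve f'(x) = 0 on [-π, π]:
  f'(x) = 0 ⇔ sin(x) = 1/3, i.e. x = arcsin(1/3) + 2nπ or x = π − arcsin(1/3) + 2nπ; keep the solutions lying in [-π, π].
  ⇒ x = asin(1/3) ≈ 0.3398, pi - asin(1/3) ≈ 2.8018

f''(x) = -3*cos(x)
Second-derivative test at each critical point:
  f''(0.3398) = -2.8284 < 0 → local maximum
  f''(2.8018) = 2.8284 > 0 → local minimum

Critical points: x = asin(1/3) ≈ 0.3398 (local maximum); x = pi - asin(1/3) ≈ 2.8018 (local minimum)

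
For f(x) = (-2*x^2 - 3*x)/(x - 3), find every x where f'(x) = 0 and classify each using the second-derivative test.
f'(x) = (-2*x^2 + 12*x + 9)/(x^2 - 6*x + 9)

Solve f'(x) = 0:
  f'(x) = -(2*x^2 - 12*x - 9)/(x - 3)^2; the denominator is positive wherever f is defined, so f'(x) = 0 ⇔ -2*x^2 + 12*x + 9 = 0.
  2*x^2 - 12*x - 9 = 0 has no rational roots; quadratic formula: x = (12 ± √216)/4.
  ⇒ x = 3 - 3*sqrt(6)/2 ≈ -0.6742, 3 + 3*sqrt(6)/2 ≈ 6.6742

f''(x) = -54/(x^3 - 9*x^2 + 27*x - 27)
Second-derivative test at each critical point:
  f''(-0.6742) = 1.0887 > 0 → local minimum
  f''(6.6742) = -1.0887 < 0 → local maximum

Critical points: x = 3 - 3*sqrt(6)/2 ≈ -0.6742 (local minimum); x = 3 + 3*sqrt(6)/2 ≈ 6.6742 (local maximum)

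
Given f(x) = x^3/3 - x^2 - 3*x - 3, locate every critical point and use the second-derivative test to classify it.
f'(x) = x^2 - 2*x - 3

Solve f'(x) = 0:
  Factor: x^2 - 2*x - 3 = (x - 3)*(x + 1) = 0.
  ⇒ x = -1, 3

f''(x) = 2*x - 2
Second-derivative test at each critical point:
  f''(-1) = -4 < 0 → local maximum
  f''(3) = 4 > 0 → local minimum

Critical points: x = -1 (local maximum); x = 3 (local minimum)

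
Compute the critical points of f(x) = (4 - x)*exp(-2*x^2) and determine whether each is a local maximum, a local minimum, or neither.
f'(x) = (4*x*(x - 4) - 1)*exp(-2*x^2)

Solve f'(x) = 0:
  f'(x) = (4*x^2 - 16*x - 1)·exp(-2*x^2) and exp(-2*x^2) > 0 for every x, so f'(x) = 0 ⇔ 4*x^2 - 16*x - 1 = 0.
  4*x^2 - 16*x - 1 = 0 has no rational roots; quadratic formula: x = (16 ± √272)/8.
  ⇒ x = 2 - sqrt(17)/2 ≈ -0.0616, 2 + sqrt(17)/2 ≈ 4.0616

f''(x) = 4*(4*x^2*(4 - x) + 3*x - 4)*exp(-2*x^2)
Second-derivative test at each critical point:
  f''(-0.0616) = -16.3679 < 0 → local maximum
  f''(4.0616) = 7.742e-14 > 0 → local minimum

Critical points: x = 2 - sqrt(17)/2 ≈ -0.0616 (local maximum); x = 2 + sqrt(17)/2 ≈ 4.0616 (local minimum)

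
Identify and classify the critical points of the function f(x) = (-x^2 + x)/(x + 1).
f'(x) = (-x^2 - 2*x + 1)/(x^2 + 2*x + 1)

Solve f'(x) = 0:
  f'(x) = -(x^2 + 2*x - 1)/(x + 1)^2; the denominator is positive wherever f is defined, so f'(x) = 0 ⇔ -x^2 - 2*x + 1 = 0.
  x^2 + 2*x - 1 = 0 has no rational roots; quadratic formula: x = (-2 ± √8)/2.
  ⇒ x = -sqrt(2) - 1 ≈ -2.4142, -1 + sqrt(2) ≈ 0.4142

f''(x) = -4/(x^3 + 3*x^2 + 3*x + 1)
Second-derivative test at each critical point:
  f''(-2.4142) = 1.4142 > 0 → local minimum
  f''(0.4142) = -1.4142 < 0 → local maximum

Critical points: x = -sqrt(2) - 1 ≈ -2.4142 (local minimum); x = -1 + sqrt(2) ≈ 0.4142 (local maximum)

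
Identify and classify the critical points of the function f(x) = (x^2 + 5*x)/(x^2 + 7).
f'(x) = (-5*x^2 + 14*x + 35)/(x^4 + 14*x^2 + 49)

Solve f'(x) = 0:
  f'(x) = -(5*x^2 - 14*x - 35)/(x^2 + 7)^2; the denominator is positive wherever f is defined, so f'(x) = 0 ⇔ -5*x^2 + 14*x + 35 = 0.
  5*x^2 - 14*x - 35 = 0 has no rational roots; quadratic formula: x = (14 ± √896)/10.
  ⇒ x = 7/5 - 4*sqrt(14)/5 ≈ -1.5933, 7/5 + 4*sqrt(14)/5 ≈ 4.3933

f''(x) = 2*(5*x^3 - 21*x^2 - 105*x + 49)/(x^6 + 21*x^4 + 147*x^2 + 343)
Second-derivative test at each critical point:
  f''(-1.5933) = 0.3290 > 0 → local minimum
  f''(4.3933) = -0.0433 < 0 → local maximum

Critical points: x = 7/5 - 4*sqrt(14)/5 ≈ -1.5933 (local minimum); x = 7/5 + 4*sqrt(14)/5 ≈ 4.3933 (local maximum)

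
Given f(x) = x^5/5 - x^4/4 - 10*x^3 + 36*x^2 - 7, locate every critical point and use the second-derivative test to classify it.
f'(x) = x*(x^3 - x^2 - 30*x + 72)

Solve f'(x) = 0:
  Factor: x^4 - x^3 - 30*x^2 + 72*x = x*(x - 4)*(x - 3)*(x + 6) = 0.
  ⇒ x = -6, 0, 3, 4

f''(x) = 4*x^3 - 3*x^2 - 60*x + 72
Second-derivative test at each critical point:
  f''(-6) = -540 < 0 → local maximum
  f''(0) = 72 > 0 → local minimum
  f''(3) = -27 < 0 → local maximum
  f''(4) = 40 > 0 → local minimum

Critical points: x = -6 (local maximum); x = 0 (local minimum); x = 3 (local maximum); x = 4 (local minimum)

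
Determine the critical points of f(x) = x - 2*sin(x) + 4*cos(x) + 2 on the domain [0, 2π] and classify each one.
f'(x) = -4*sin(x) - 2*cos(x) + 1

Solve f'(x) = 0 on [0, 2π]:
  f'(x) = 0 ⇔ -4*sin(x) - 2*cos(x) = -1. Write the left side as R·cos(x + φ) with R = √((-2)² + 4²) = 2*sqrt(5), cos φ = -sqrt(5)/5, sin φ = 2*sqrt(5)/5; then cos(x + φ) = -sqrt(5)/10. Solve for x and keep the solutions lying in [0, 2π].
  ⇒ x = atan((2 + sqrt(19))/(1 - 2*sqrt(19))) + pi ≈ 2.4524, atan((2 - sqrt(19))/(1 + 2*sqrt(19))) + 2*pi ≈ 6.0451

f''(x) = 2*sin(x) - 4*cos(x)
Second-derivative test at each critical point:
  f''(2.4524) = 4.3589 > 0 → local minimum
  f''(6.0451) = -4.3589 < 0 → local maximum

Critical points: x = atan((2 + sqrt(19))/(1 - 2*sqrt(19))) + pi ≈ 2.4524 (local minimum); x = atan((2 - sqrt(19))/(1 + 2*sqrt(19))) + 2*pi ≈ 6.0451 (local maximum)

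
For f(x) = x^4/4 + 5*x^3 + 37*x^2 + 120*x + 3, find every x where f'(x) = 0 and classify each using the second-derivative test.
f'(x) = x^3 + 15*x^2 + 74*x + 120

Solve f'(x) = 0:
  Factor: x^3 + 15*x^2 + 74*x + 120 = (x + 4)*(x + 5)*(x + 6) = 0.
  ⇒ x = -6, -5, -4

f''(x) = 3*x^2 + 30*x + 74
Second-derivative test at each critical point:
  f''(-6) = 2 > 0 → local minimum
  f''(-5) = -1 < 0 → local maximum
  f''(-4) = 2 > 0 → local minimum

Critical points: x = -6 (local minimum); x = -5 (local maximum); x = -4 (local minimum)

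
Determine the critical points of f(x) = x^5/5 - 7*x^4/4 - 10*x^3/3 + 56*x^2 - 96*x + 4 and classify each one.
f'(x) = x^4 - 7*x^3 - 10*x^2 + 112*x - 96

Solve f'(x) = 0:
  Factor: x^4 - 7*x^3 - 10*x^2 + 112*x - 96 = (x - 6)*(x - 4)*(x - 1)*(x + 4) = 0.
  ⇒ x = -4, 1, 4, 6

f''(x) = 4*x^3 - 21*x^2 - 20*x + 112
Second-derivative test at each critical point:
  f''(-4) = -400 < 0 → local maximum
  f''(1) = 75 > 0 → local minimum
  f''(4) = -48 < 0 → local maximum
  f''(6) = 100 > 0 → local minimum

Critical points: x = -4 (local maximum); x = 1 (local minimum); x = 4 (local maximum); x = 6 (local minimum)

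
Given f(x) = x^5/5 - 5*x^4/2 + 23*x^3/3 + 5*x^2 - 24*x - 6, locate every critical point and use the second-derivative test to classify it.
f'(x) = x^4 - 10*x^3 + 23*x^2 + 10*x - 24

Solve f'(x) = 0:
  Factor: x^4 - 10*x^3 + 23*x^2 + 10*x - 24 = (x - 6)*(x - 4)*(x - 1)*(x + 1) = 0.
  ⇒ x = -1, 1, 4, 6

f''(x) = 4*x^3 - 30*x^2 + 46*x + 10
Second-derivative test at each critical point:
  f''(-1) = -70 < 0 → local maximum
  f''(1) = 30 > 0 → local minimum
  f''(4) = -30 < 0 → local maximum
  f''(6) = 70 > 0 → local minimum

Critical points: x = -1 (local maximum); x = 1 (local minimum); x = 4 (local maximum); x = 6 (local minimum)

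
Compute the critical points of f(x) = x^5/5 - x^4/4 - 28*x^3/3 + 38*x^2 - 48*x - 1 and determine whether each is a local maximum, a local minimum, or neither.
f'(x) = x^4 - x^3 - 28*x^2 + 76*x - 48

Solve f'(x) = 0:
  Factor: x^4 - x^3 - 28*x^2 + 76*x - 48 = (x - 4)*(x - 2)*(x - 1)*(x + 6) = 0.
  ⇒ x = -6, 1, 2, 4

f''(x) = 4*x^3 - 3*x^2 - 56*x + 76
Second-derivative test at each critical point:
  f''(-6) = -560 < 0 → local maximum
  f''(1) = 21 > 0 → local minimum
  f''(2) = -16 < 0 → local maximum
  f''(4) = 60 > 0 → local minimum

Critical points: x = -6 (local maximum); x = 1 (local minimum); x = 2 (local maximum); x = 4 (local minimum)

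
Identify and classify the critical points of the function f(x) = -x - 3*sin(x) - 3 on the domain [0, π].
f'(x) = -3*cos(x) - 1

Solve f'(x) = 0 on [0, π]:
  f'(x) = 0 ⇔ cos(x) = -1/3, i.e. x = ±arccos(-1/3) + 2nπ; keep the solutions lying in [0, π].
  ⇒ x = acos(-1/3) ≈ 1.9106

f''(x) = 3*sin(x)
Second-derivative test at each critical point:
  f''(1.9106) = 2.8284 > 0 → local minimum

Critical points: x = acos(-1/3) ≈ 1.9106 (local minimum)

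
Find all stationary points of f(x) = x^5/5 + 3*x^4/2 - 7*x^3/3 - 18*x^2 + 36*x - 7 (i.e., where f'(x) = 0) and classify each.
f'(x) = x^4 + 6*x^3 - 7*x^2 - 36*x + 36

Solve f'(x) = 0:
  Factor: x^4 + 6*x^3 - 7*x^2 - 36*x + 36 = (x - 2)*(x - 1)*(x + 3)*(x + 6) = 0.
  ⇒ x = -6, -3, 1, 2

f''(x) = 4*x^3 + 18*x^2 - 14*x - 36
Second-derivative test at each critical point:
  f''(-6) = -168 < 0 → local maximum
  f''(-3) = 60 > 0 → local minimum
  f''(1) = -28 < 0 → local maximum
  f''(2) = 40 > 0 → local minimum

Critical points: x = -6 (local maximum); x = -3 (local minimum); x = 1 (local maximum); x = 2 (local minimum)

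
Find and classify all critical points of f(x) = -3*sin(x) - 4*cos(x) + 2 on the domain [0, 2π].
f'(x) = 4*sin(x) - 3*cos(x)

Solve f'(x) = 0 on [0, 2π]:
  f'(x) = 0 ⇔ -3*cos(x) = -4*sin(x) ⇔ tan(x) = 3/4, i.e. x = arctan(3/4) + nπ; keep the solutions lying in [0, 2π].
  ⇒ x = atan(3/4) ≈ 0.6435, atan(3/4) + pi ≈ 3.7851

f''(x) = 3*sin(x) + 4*cos(x)
Second-derivative test at each critical point:
  f''(0.6435) = 5 > 0 → local minimum
  f''(3.7851) = -5 < 0 → local maximum

Critical points: x = atan(3/4) ≈ 0.6435 (local minimum); x = atan(3/4) + pi ≈ 3.7851 (local maximum)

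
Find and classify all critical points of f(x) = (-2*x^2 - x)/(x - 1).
f'(x) = (-2*x^2 + 4*x + 1)/(x^2 - 2*x + 1)

Solve f'(x) = 0:
  f'(x) = -(2*x^2 - 4*x - 1)/(x - 1)^2; the denominator is positive wherever f is defined, so f'(x) = 0 ⇔ -2*x^2 + 4*x + 1 = 0.
  2*x^2 - 4*x - 1 = 0 has no rational roots; quadratic formula: x = (4 ± √24)/4.
  ⇒ x = 1 - sqrt(6)/2 ≈ -0.2247, 1 + sqrt(6)/2 ≈ 2.2247

f''(x) = -6/(x^3 - 3*x^2 + 3*x - 1)
Second-derivative test at each critical point:
  f''(-0.2247) = 3.2660 > 0 → local minimum
  f''(2.2247) = -3.2660 < 0 → local maximum

Critical points: x = 1 - sqrt(6)/2 ≈ -0.2247 (local minimum); x = 1 + sqrt(6)/2 ≈ 2.2247 (local maximum)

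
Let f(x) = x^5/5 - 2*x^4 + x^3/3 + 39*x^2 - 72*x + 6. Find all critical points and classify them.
f'(x) = x^4 - 8*x^3 + x^2 + 78*x - 72

Solve f'(x) = 0:
  Factor: x^4 - 8*x^3 + x^2 + 78*x - 72 = (x - 6)*(x - 4)*(x - 1)*(x + 3) = 0.
  ⇒ x = -3, 1, 4, 6

f''(x) = 4*x^3 - 24*x^2 + 2*x + 78
Second-derivative test at each critical point:
  f''(-3) = -252 < 0 → local maximum
  f''(1) = 60 > 0 → local minimum
  f''(4) = -42 < 0 → local maximum
  f''(6) = 90 > 0 → local minimum

Critical points: x = -3 (local maximum); x = 1 (local minimum); x = 4 (local maximum); x = 6 (local minimum)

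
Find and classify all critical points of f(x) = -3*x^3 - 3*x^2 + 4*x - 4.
f'(x) = -9*x^2 - 6*x + 4

Solve f'(x) = 0:
  9*x^2 + 6*x - 4 = 0 has no rational roots; quadratic formula: x = (-6 ± √180)/18.
  ⇒ x = -sqrt(5)/3 - 1/3 ≈ -1.0787, -1/3 + sqrt(5)/3 ≈ 0.4120

f''(x) = -18*x - 6
Second-derivative test at each critical point:
  f''(-1.0787) = 13.4164 > 0 → local minimum
  f''(0.4120) = -13.4164 < 0 → local maximum

Critical points: x = -sqrt(5)/3 - 1/3 ≈ -1.0787 (local minimum); x = -1/3 + sqrt(5)/3 ≈ 0.4120 (local maximum)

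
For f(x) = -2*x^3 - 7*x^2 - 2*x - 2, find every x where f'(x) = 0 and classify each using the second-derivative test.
f'(x) = -6*x^2 - 14*x - 2

Solve f'(x) = 0:
  Factor: -6*x^2 - 14*x - 2 = -2*(3*x^2 + 7*x + 1); 3*x^2 + 7*x + 1 = 0 has no rational roots; quadratic formula: x = (-7 ± √37)/6.
  ⇒ x = -7/6 - sqrt(37)/6 ≈ -2.1805, -7/6 + sqrt(37)/6 ≈ -0.1529

f''(x) = -12*x - 14
Second-derivative test at each critical point:
  f''(-2.1805) = 12.1655 > 0 → local minimum
  f''(-0.1529) = -12.1655 < 0 → local maximum

Critical points: x = -7/6 - sqrt(37)/6 ≈ -2.1805 (local minimum); x = -7/6 + sqrt(37)/6 ≈ -0.1529 (local maximum)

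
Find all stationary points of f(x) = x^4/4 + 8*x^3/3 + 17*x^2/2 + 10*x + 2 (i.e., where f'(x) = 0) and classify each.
f'(x) = x^3 + 8*x^2 + 17*x + 10

Solve f'(x) = 0:
  Factor: x^3 + 8*x^2 + 17*x + 10 = (x + 1)*(x + 2)*(x + 5) = 0.
  ⇒ x = -5, -2, -1

f''(x) = 3*x^2 + 16*x + 17
Second-derivative test at each critical point:
  f''(-5) = 12 > 0 → local minimum
  f''(-2) = -3 < 0 → local maximum
  f''(-1) = 4 > 0 → local minimum

Critical points: x = -5 (local minimum); x = -2 (local maximum); x = -1 (local minimum)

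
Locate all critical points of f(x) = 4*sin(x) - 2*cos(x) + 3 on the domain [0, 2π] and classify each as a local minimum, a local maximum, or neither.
f'(x) = 2*sin(x) + 4*cos(x)

Solve f'(x) = 0 on [0, 2π]:
  f'(x) = 0 ⇔ 4*cos(x) = -2*sin(x) ⇔ tan(x) = -2, i.e. x = arctan(-2) + nπ; keep the solutions lying in [0, 2π].
  ⇒ x = pi - atan(2) ≈ 2.0344, -atan(2) + 2*pi ≈ 5.1760

f''(x) = -4*sin(x) + 2*cos(x)
Second-derivative test at each critical point:
  f''(2.0344) = -4.4721 < 0 → local maximum
  f''(5.1760) = 4.4721 > 0 → local minimum

Critical points: x = pi - atan(2) ≈ 2.0344 (local maximum); x = -atan(2) + 2*pi ≈ 5.1760 (local minimum)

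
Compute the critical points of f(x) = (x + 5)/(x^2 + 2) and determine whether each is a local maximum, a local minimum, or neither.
f'(x) = (x^2 - 2*x*(x + 5) + 2)/(x^2 + 2)^2

Solve f'(x) = 0:
  f'(x) = -(x^2 + 10*x - 2)/(x^2 + 2)^2; the denominator is positive wherever f is defined, so f'(x) = 0 ⇔ -x^2 - 10*x + 2 = 0.
  x^2 + 10*x - 2 = 0 has no rational roots; quadratic formula: x = (-10 ± √108)/2.
  ⇒ x = -3*sqrt(3) - 5 ≈ -10.1962, -5 + 3*sqrt(3) ≈ 0.1962

f''(x) = 2*(4*x^2*(x + 5) - (3*x + 5)*(x^2 + 2))/(x^2 + 2)^3
Second-derivative test at each critical point:
  f''(-10.1962) = 0.0009 > 0 → local minimum
  f''(0.1962) = -2.5009 < 0 → local maximum

Critical points: x = -3*sqrt(3) - 5 ≈ -10.1962 (local minimum); x = -5 + 3*sqrt(3) ≈ 0.1962 (local maximum)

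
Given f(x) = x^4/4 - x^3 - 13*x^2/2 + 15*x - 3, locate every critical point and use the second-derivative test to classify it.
f'(x) = x^3 - 3*x^2 - 13*x + 15

Solve f'(x) = 0:
  Factor: x^3 - 3*x^2 - 13*x + 15 = (x - 5)*(x - 1)*(x + 3) = 0.
  ⇒ x = -3, 1, 5

f''(x) = 3*x^2 - 6*x - 13
Second-derivative test at each critical point:
  f''(-3) = 32 > 0 → local minimum
  f''(1) = -16 < 0 → local maximum
  f''(5) = 32 > 0 → local minimum

Critical points: x = -3 (local minimum); x = 1 (local maximum); x = 5 (local minimum)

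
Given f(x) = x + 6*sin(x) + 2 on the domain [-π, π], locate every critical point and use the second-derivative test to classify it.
f'(x) = 6*cos(x) + 1

Solve f'(x) = 0 on [-π, π]:
  f'(x) = 0 ⇔ cos(x) = -1/6, i.e. x = ±arccos(-1/6) + 2nπ; keep the solutions lying in [-π, π].
  ⇒ x = -acos(-1/6) ≈ -1.7382, acos(-1/6) ≈ 1.7382

f''(x) = -6*sin(x)
Second-derivative test at each critical point:
  f''(-1.7382) = 5.9161 > 0 → local minimum
  f''(1.7382) = -5.9161 < 0 → local maximum

Critical points: x = -acos(-1/6) ≈ -1.7382 (local minimum); x = acos(-1/6) ≈ 1.7382 (local maximum)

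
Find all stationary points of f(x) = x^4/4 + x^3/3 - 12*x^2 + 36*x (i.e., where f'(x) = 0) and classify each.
f'(x) = x^3 + x^2 - 24*x + 36

Solve f'(x) = 0:
  Factor: x^3 + x^2 - 24*x + 36 = (x - 3)*(x - 2)*(x + 6) = 0.
  ⇒ x = -6, 2, 3

f''(x) = 3*x^2 + 2*x - 24
Second-derivative test at each critical point:
  f''(-6) = 72 > 0 → local minimum
  f''(2) = -8 < 0 → local maximum
  f''(3) = 9 > 0 → local minimum

Critical points: x = -6 (local minimum); x = 2 (local maximum); x = 3 (local minimum)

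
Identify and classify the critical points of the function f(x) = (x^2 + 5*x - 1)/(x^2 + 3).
f'(x) = (-5*x^2 + 8*x + 15)/(x^4 + 6*x^2 + 9)

Solve f'(x) = 0:
  f'(x) = -(5*x^2 - 8*x - 15)/(x^2 + 3)^2; the denominator is positive wherever f is defined, so f'(x) = 0 ⇔ -5*x^2 + 8*x + 15 = 0.
  5*x^2 - 8*x - 15 = 0 has no rational roots; quadratic formula: x = (8 ± √364)/10.
  ⇒ x = 4/5 - sqrt(91)/5 ≈ -1.1079, 4/5 + sqrt(91)/5 ≈ 2.7079

f''(x) = 2*(5*x^3 - 12*x^2 - 45*x + 12)/(x^6 + 9*x^4 + 27*x^2 + 27)
Second-derivative test at each critical point:
  f''(-1.1079) = 1.0676 > 0 → local minimum
  f''(2.7079) = -0.1787 < 0 → local maximum

Critical points: x = 4/5 - sqrt(91)/5 ≈ -1.1079 (local minimum); x = 4/5 + sqrt(91)/5 ≈ 2.7079 (local maximum)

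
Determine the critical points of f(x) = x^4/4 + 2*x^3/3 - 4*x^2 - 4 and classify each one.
f'(x) = x*(x^2 + 2*x - 8)

Solve f'(x) = 0:
  Factor: x^3 + 2*x^2 - 8*x = x*(x - 2)*(x + 4) = 0.
  ⇒ x = -4, 0, 2

f''(x) = 3*x^2 + 4*x - 8
Second-derivative test at each critical point:
  f''(-4) = 24 > 0 → local minimum
  f''(0) = -8 < 0 → local maximum
  f''(2) = 12 > 0 → local minimum

Critical points: x = -4 (local minimum); x = 0 (local maximum); x = 2 (local minimum)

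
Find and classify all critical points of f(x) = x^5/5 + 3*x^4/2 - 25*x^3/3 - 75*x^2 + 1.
f'(x) = x*(x^3 + 6*x^2 - 25*x - 150)

Solve f'(x) = 0:
  Factor: x^4 + 6*x^3 - 25*x^2 - 150*x = x*(x - 5)*(x + 5)*(x + 6) = 0.
  ⇒ x = -6, -5, 0, 5

f''(x) = 4*x^3 + 18*x^2 - 50*x - 150
Second-derivative test at each critical point:
  f''(-6) = -66 < 0 → local maximum
  f''(-5) = 50 > 0 → local minimum
  f''(0) = -150 < 0 → local maximum
  f''(5) = 550 > 0 → local minimum

Critical points: x = -6 (local maximum); x = -5 (local minimum); x = 0 (local maximum); x = 5 (local minimum)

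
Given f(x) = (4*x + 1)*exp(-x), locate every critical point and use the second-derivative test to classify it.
f'(x) = (3 - 4*x)*exp(-x)

Solve f'(x) = 0:
  f'(x) = (3 - 4*x)·exp(-x) and exp(-x) > 0 for every x, so f'(x) = 0 ⇔ 3 - 4*x = 0.
  3 - 4*x = 0.
  ⇒ x = 3/4

f''(x) = (4*x - 7)*exp(-x)
Second-derivative test at each critical point:
  f''(3/4) = -1.8895 < 0 → local maximum

Critical points: x = 3/4 (local maximum)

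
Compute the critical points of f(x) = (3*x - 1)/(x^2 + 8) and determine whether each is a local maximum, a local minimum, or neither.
f'(x) = (-3*x^2 + 2*x + 24)/(x^4 + 16*x^2 + 64)

Solve f'(x) = 0:
  f'(x) = -(3*x^2 - 2*x - 24)/(x^2 + 8)^2; the denominator is positive wherever f is defined, so f'(x) = 0 ⇔ -3*x^2 + 2*x + 24 = 0.
  3*x^2 - 2*x - 24 = 0 has no rational roots; quadratic formula: x = (2 ± √292)/6.
  ⇒ x = 1/3 - sqrt(73)/3 ≈ -2.5147, 1/3 + sqrt(73)/3 ≈ 3.1813

f''(x) = 2*(4*x^2*(3*x - 1) + (1 - 9*x)*(x^2 + 8))/(x^2 + 8)^3
Second-derivative test at each critical point:
  f''(-2.5147) = 0.0833 > 0 → local minimum
  f''(3.1813) = -0.0520 < 0 → local maximum

Critical points: x = 1/3 - sqrt(73)/3 ≈ -2.5147 (local minimum); x = 1/3 + sqrt(73)/3 ≈ 3.1813 (local maximum)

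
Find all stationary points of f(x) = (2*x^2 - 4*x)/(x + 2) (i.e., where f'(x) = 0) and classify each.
f'(x) = 2*(x^2 + 4*x - 4)/(x^2 + 4*x + 4)

Solve f'(x) = 0:
  f'(x) = 2*(x^2 + 4*x - 4)/(x + 2)^2; the denominator is positive wherever f is defined, so f'(x) = 0 ⇔ 2*x^2 + 8*x - 8 = 0.
  Factor: 2*x^2 + 8*x - 8 = 2*(x^2 + 4*x - 4); x^2 + 4*x - 4 = 0 has no rational roots; quadratic formula: x = (-4 ± √32)/2.
  ⇒ x = -2*sqrt(2) - 2 ≈ -4.8284, -2 + 2*sqrt(2) ≈ 0.8284

f''(x) = 32/(x^3 + 6*x^2 + 12*x + 8)
Second-derivative test at each critical point:
  f''(-4.8284) = -1.4142 < 0 → local maximum
  f''(0.8284) = 1.4142 > 0 → local minimum

Critical points: x = -2*sqrt(2) - 2 ≈ -4.8284 (local maximum); x = -2 + 2*sqrt(2) ≈ 0.8284 (local minimum)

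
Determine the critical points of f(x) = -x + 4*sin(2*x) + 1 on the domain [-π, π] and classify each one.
f'(x) = 8*cos(2*x) - 1

Solve f'(x) = 0 on [-π, π]:
  f'(x) = 0 ⇔ cos(2*x) = 1/8, i.e. 2*x = ±arccos(1/8) + 2nπ; keep the solutions lying in [-π, π].
  ⇒ x = -pi + acos(1/8)/2 ≈ -2.4189, -acos(1/8)/2 ≈ -0.7227, acos(1/8)/2 ≈ 0.7227, pi - acos(1/8)/2 ≈ 2.4189

f''(x) = -16*sin(2*x)
Second-derivative test at each critical point:
  f''(-2.4189) = -15.8745 < 0 → local maximum
  f''(-0.7227) = 15.8745 > 0 → local minimum
  f''(0.7227) = -15.8745 < 0 → local maximum
  f''(2.4189) = 15.8745 > 0 → local minimum

Critical points: x = -pi + acos(1/8)/2 ≈ -2.4189 (local maximum); x = -acos(1/8)/2 ≈ -0.7227 (local minimum); x = acos(1/8)/2 ≈ 0.7227 (local maximum); x = pi - acos(1/8)/2 ≈ 2.4189 (local minimum)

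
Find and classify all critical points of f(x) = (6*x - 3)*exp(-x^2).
f'(x) = 6*(-x*(2*x - 1) + 1)*exp(-x^2)

Solve f'(x) = 0:
  f'(x) = (-12*x^2 + 6*x + 6)·exp(-x^2) and exp(-x^2) > 0 for every x, so f'(x) = 0 ⇔ -12*x^2 + 6*x + 6 = 0.
  Factor: -12*x^2 + 6*x + 6 = -6*(x - 1)*(2*x + 1) = 0.
  ⇒ x = -1/2, 1

f''(x) = 6*(2*x^2*(2*x - 1) - 6*x + 1)*exp(-x^2)
Second-derivative test at each critical point:
  f''(-1/2) = 14.0184 > 0 → local minimum
  f''(1) = -6.6218 < 0 → local maximum

Critical points: x = -1/2 (local minimum); x = 1 (local maximum)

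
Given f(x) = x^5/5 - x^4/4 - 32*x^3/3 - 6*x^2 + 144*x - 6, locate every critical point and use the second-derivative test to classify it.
f'(x) = x^4 - x^3 - 32*x^2 - 12*x + 144

Solve f'(x) = 0:
  Factor: x^4 - x^3 - 32*x^2 - 12*x + 144 = (x - 6)*(x - 2)*(x + 3)*(x + 4) = 0.
  ⇒ x = -4, -3, 2, 6

f''(x) = 4*x^3 - 3*x^2 - 64*x - 12
Second-derivative test at each critical point:
  f''(-4) = -60 < 0 → local maximum
  f''(-3) = 45 > 0 → local minimum
  f''(2) = -120 < 0 → local maximum
  f''(6) = 360 > 0 → local minimum

Critical points: x = -4 (local maximum); x = -3 (local minimum); x = 2 (local maximum); x = 6 (local minimum)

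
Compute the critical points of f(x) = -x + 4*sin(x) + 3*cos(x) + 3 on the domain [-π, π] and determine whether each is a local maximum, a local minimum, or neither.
f'(x) = -3*sin(x) + 4*cos(x) - 1

Solve f'(x) = 0 on [-π, π]:
  f'(x) = 0 ⇔ -3*sin(x) + 4*cos(x) = 1. Write the left side as R·cos(x + φ) with R = √(4² + 3²) = 5, cos φ = 4/5, sin φ = 3/5; then cos(x + φ) = 1/5. Solve for x and keep the solutions lying in [-π, π].
  ⇒ x = -pi + atan((-8*sqrt(6) - 3)/(4 - 6*sqrt(6))) ≈ -2.0129, atan((-3 + 8*sqrt(6))/(4 + 6*sqrt(6))) ≈ 0.7259

f''(x) = -4*sin(x) - 3*cos(x)
Second-derivative test at each critical point:
  f''(-2.0129) = 4.8990 > 0 → local minimum
  f''(0.7259) = -4.8990 < 0 → local maximum

Critical points: x = -pi + atan((-8*sqrt(6) - 3)/(4 - 6*sqrt(6))) ≈ -2.0129 (local minimum); x = atan((-3 + 8*sqrt(6))/(4 + 6*sqrt(6))) ≈ 0.7259 (local maximum)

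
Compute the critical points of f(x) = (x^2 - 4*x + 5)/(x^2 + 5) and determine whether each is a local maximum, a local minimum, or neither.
f'(x) = 4*(x^2 - 5)/(x^4 + 10*x^2 + 25)

Solve f'(x) = 0:
  f'(x) = 4*(x^2 - 5)/(x^2 + 5)^2; the denominator is positive wherever f is defined, so f'(x) = 0 ⇔ 4*x^2 - 20 = 0.
  Factor: 4*x^2 - 20 = 4*(x^2 - 5); x^2 - 5 = 0 has no rational roots; quadratic formula: x = (0 ± √20)/2.
  ⇒ x = -sqrt(5) ≈ -2.2361, sqrt(5) ≈ 2.2361

f''(x) = 8*x*(15 - x^2)/(x^6 + 15*x^4 + 75*x^2 + 125)
Second-derivative test at each critical point:
  f''(-2.2361) = -0.1789 < 0 → local maximum
  f''(2.2361) = 0.1789 > 0 → local minimum

Critical points: x = -sqrt(5) ≈ -2.2361 (local maximum); x = sqrt(5) ≈ 2.2361 (local minimum)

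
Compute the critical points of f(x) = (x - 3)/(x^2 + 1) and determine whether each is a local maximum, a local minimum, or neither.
f'(x) = (x^2 - 2*x*(x - 3) + 1)/(x^2 + 1)^2

Solve f'(x) = 0:
  f'(x) = -(x^2 - 6*x - 1)/(x^2 + 1)^2; the denominator is positive wherever f is defined, so f'(x) = 0 ⇔ -x^2 + 6*x + 1 = 0.
  x^2 - 6*x - 1 = 0 has no rational roots; quadratic formula: x = (6 ± √40)/2.
  ⇒ x = 3 - sqrt(10) ≈ -0.1623, 3 + sqrt(10) ≈ 6.1623

f''(x) = 2*(4*x^2*(x - 3) + 3*(1 - x)*(x^2 + 1))/(x^2 + 1)^3
Second-derivative test at each critical point:
  f''(-0.1623) = 6.0042 > 0 → local minimum
  f''(6.1623) = -0.0042 < 0 → local maximum

Critical points: x = 3 - sqrt(10) ≈ -0.1623 (local minimum); x = 3 + sqrt(10) ≈ 6.1623 (local maximum)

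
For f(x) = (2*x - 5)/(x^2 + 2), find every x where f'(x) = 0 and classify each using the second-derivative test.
f'(x) = 2*(-x^2 + 5*x + 2)/(x^4 + 4*x^2 + 4)

Solve f'(x) = 0:
  f'(x) = -2*(x^2 - 5*x - 2)/(x^2 + 2)^2; the denominator is positive wherever f is defined, so f'(x) = 0 ⇔ -2*x^2 + 10*x + 4 = 0.
  Factor: -2*x^2 + 10*x + 4 = -2*(x^2 - 5*x - 2); x^2 - 5*x - 2 = 0 has no rational roots; quadratic formula: x = (5 ± √33)/2.
  ⇒ x = 5/2 - sqrt(33)/2 ≈ -0.3723, 5/2 + sqrt(33)/2 ≈ 5.3723

f''(x) = 2*(4*x^2*(2*x - 5) + (5 - 6*x)*(x^2 + 2))/(x^2 + 2)^3
Second-derivative test at each critical point:
  f''(-0.3723) = 2.5121 > 0 → local minimum
  f''(5.3723) = -0.0121 < 0 → local maximum

Critical points: x = 5/2 - sqrt(33)/2 ≈ -0.3723 (local minimum); x = 5/2 + sqrt(33)/2 ≈ 5.3723 (local maximum)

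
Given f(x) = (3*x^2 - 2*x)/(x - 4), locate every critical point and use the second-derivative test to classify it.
f'(x) = (3*x^2 - 24*x + 8)/(x^2 - 8*x + 16)

Solve f'(x) = 0:
  f'(x) = (3*x^2 - 24*x + 8)/(x - 4)^2; the denominator is positive wherever f is defined, so f'(x) = 0 ⇔ 3*x^2 - 24*x + 8 = 0.
  3*x^2 - 24*x + 8 = 0 has no rational roots; quadratic formula: x = (24 ± √480)/6.
  ⇒ x = 4 - 2*sqrt(30)/3 ≈ 0.3485, 2*sqrt(30)/3 + 4 ≈ 7.6515

f''(x) = 80/(x^3 - 12*x^2 + 48*x - 64)
Second-derivative test at each critical point:
  f''(0.3485) = -1.6432 < 0 → local maximum
  f''(7.6515) = 1.6432 > 0 → local minimum

Critical points: x = 4 - 2*sqrt(30)/3 ≈ 0.3485 (local maximum); x = 2*sqrt(30)/3 + 4 ≈ 7.6515 (local minimum)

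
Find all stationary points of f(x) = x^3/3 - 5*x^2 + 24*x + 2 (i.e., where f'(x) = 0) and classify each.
f'(x) = x^2 - 10*x + 24

Solve f'(x) = 0:
  Factor: x^2 - 10*x + 24 = (x - 6)*(x - 4) = 0.
  ⇒ x = 4, 6

f''(x) = 2*x - 10
Second-derivative test at each critical point:
  f''(4) = -2 < 0 → local maximum
  f''(6) = 2 > 0 → local minimum

Critical points: x = 4 (local maximum); x = 6 (local minimum)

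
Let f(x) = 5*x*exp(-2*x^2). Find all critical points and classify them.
f'(x) = 5*(1 - 4*x^2)*exp(-2*x^2)

Solve f'(x) = 0:
  f'(x) = (5 - 20*x^2)·exp(-2*x^2) and exp(-2*x^2) > 0 for every x, so f'(x) = 0 ⇔ 5 - 20*x^2 = 0.
  Factor: 5 - 20*x^2 = -5*(2*x - 1)*(2*x + 1) = 0.
  ⇒ x = -1/2, 1/2

f''(x) = (80*x^3 - 60*x)*exp(-2*x^2)
Second-derivative test at each critical point:
  f''(-1/2) = 12.1306 > 0 → local minimum
  f''(1/2) = -12.1306 < 0 → local maximum

Critical points: x = -1/2 (local minimum); x = 1/2 (local maximum)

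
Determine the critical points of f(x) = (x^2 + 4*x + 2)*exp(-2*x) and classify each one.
f'(x) = 2*x*(-x - 3)*exp(-2*x)

Solve f'(x) = 0:
  f'(x) = (-2*x^2 - 6*x)·exp(-2*x) and exp(-2*x) > 0 for every x, so f'(x) = 0 ⇔ -2*x^2 - 6*x = 0.
  Factor: -2*x^2 - 6*x = -2*x*(x + 3) = 0.
  ⇒ x = -3, 0

f''(x) = 2*(2*x^2 + 4*x - 3)*exp(-2*x)
Second-derivative test at each critical point:
  f''(-3) = 2420.5728 > 0 → local minimum
  f''(0) = -6 < 0 → local maximum

Critical points: x = -3 (local minimum); x = 0 (local maximum)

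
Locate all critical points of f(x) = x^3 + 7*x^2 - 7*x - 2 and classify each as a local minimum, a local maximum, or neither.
f'(x) = 3*x^2 + 14*x - 7

Solve f'(x) = 0:
  3*x^2 + 14*x - 7 = 0 has no rational roots; quadratic formula: x = (-14 ± √280)/6.
  ⇒ x = -sqrt(70)/3 - 7/3 ≈ -5.1222, -7/3 + sqrt(70)/3 ≈ 0.4555

f''(x) = 6*x + 14
Second-derivative test at each critical point:
  f''(-5.1222) = -16.7332 < 0 → local maximum
  f''(0.4555) = 16.7332 > 0 → local minimum

Critical points: x = -sqrt(70)/3 - 7/3 ≈ -5.1222 (local maximum); x = -7/3 + sqrt(70)/3 ≈ 0.4555 (local minimum)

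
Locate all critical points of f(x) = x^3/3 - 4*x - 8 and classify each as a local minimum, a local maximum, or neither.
f'(x) = x^2 - 4

Solve f'(x) = 0:
  Factor: x^2 - 4 = (x - 2)*(x + 2) = 0.
  ⇒ x = -2, 2

f''(x) = 2*x
Second-derivative test at each critical point:
  f''(-2) = -4 < 0 → local maximum
  f''(2) = 4 > 0 → local minimum

Critical points: x = -2 (local maximum); x = 2 (local minimum)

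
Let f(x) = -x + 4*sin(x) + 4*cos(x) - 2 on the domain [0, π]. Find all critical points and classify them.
f'(x) = 4*sqrt(2)*cos(x + pi/4) - 1

Solve f'(x) = 0 on [0, π]:
  f'(x) = 0 ⇔ -4*sin(x) + 4*cos(x) = 1. Write the left side as R·cos(x + φ) with R = √(4² + 4²) = 4*sqrt(2), cos φ = sqrt(2)/2, sin φ = sqrt(2)/2; then cos(x + φ) = sqrt(2)/8. Solve for x and keep the solutions lying in [0, π].
  ⇒ x = atan((-1 + sqrt(31))/(1 + sqrt(31))) ≈ 0.6077

f''(x) = -4*sqrt(2)*sin(x + pi/4)
Second-derivative test at each critical point:
  f''(0.6077) = -5.5678 < 0 → local maximum

Critical points: x = atan((-1 + sqrt(31))/(1 + sqrt(31))) ≈ 0.6077 (local maximum)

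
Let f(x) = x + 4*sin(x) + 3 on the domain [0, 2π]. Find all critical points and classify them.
f'(x) = 4*cos(x) + 1

Solve f'(x) = 0 on [0, 2π]:
  f'(x) = 0 ⇔ cos(x) = -1/4, i.e. x = ±arccos(-1/4) + 2nπ; keep the solutions lying in [0, 2π].
  ⇒ x = acos(-1/4) ≈ 1.8235, -acos(-1/4) + 2*pi ≈ 4.4597

f''(x) = -4*sin(x)
Second-derivative test at each critical point:
  f''(1.8235) = -3.8730 < 0 → local maximum
  f''(4.4597) = 3.8730 > 0 → local minimum

Critical points: x = acos(-1/4) ≈ 1.8235 (local maximum); x = -acos(-1/4) + 2*pi ≈ 4.4597 (local minimum)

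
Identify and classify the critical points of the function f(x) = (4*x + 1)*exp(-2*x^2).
f'(x) = 4*(-x*(4*x + 1) + 1)*exp(-2*x^2)

Solve f'(x) = 0:
  f'(x) = (-16*x^2 - 4*x + 4)·exp(-2*x^2) and exp(-2*x^2) > 0 for every x, so f'(x) = 0 ⇔ -16*x^2 - 4*x + 4 = 0.
  Factor: -16*x^2 - 4*x + 4 = -4*(4*x^2 + x - 1); 4*x^2 + x - 1 = 0 has no rational roots; quadratic formula: x = (-1 ± √17)/8.
  ⇒ x = -sqrt(17)/8 - 1/8 ≈ -0.6404, -1/8 + sqrt(17)/8 ≈ 0.3904

f''(x) = 4*(4*x^2*(4*x + 1) - 12*x - 1)*exp(-2*x^2)
Second-derivative test at each critical point:
  f''(-0.6404) = 7.2624 > 0 → local minimum
  f''(0.3904) = -12.1593 < 0 → local maximum

Critical points: x = -sqrt(17)/8 - 1/8 ≈ -0.6404 (local minimum); x = -1/8 + sqrt(17)/8 ≈ 0.3904 (local maximum)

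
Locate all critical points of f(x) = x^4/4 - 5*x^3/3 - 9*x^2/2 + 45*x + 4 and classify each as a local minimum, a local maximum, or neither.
f'(x) = x^3 - 5*x^2 - 9*x + 45

Solve f'(x) = 0:
  Factor: x^3 - 5*x^2 - 9*x + 45 = (x - 5)*(x - 3)*(x + 3) = 0.
  ⇒ x = -3, 3, 5

f''(x) = 3*x^2 - 10*x - 9
Second-derivative test at each critical point:
  f''(-3) = 48 > 0 → local minimum
  f''(3) = -12 < 0 → local maximum
  f''(5) = 16 > 0 → local minimum

Critical points: x = -3 (local minimum); x = 3 (local maximum); x = 5 (local minimum)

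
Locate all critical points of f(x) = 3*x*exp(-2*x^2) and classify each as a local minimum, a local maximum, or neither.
f'(x) = 3*(1 - 4*x^2)*exp(-2*x^2)

Solve f'(x) = 0:
  f'(x) = (3 - 12*x^2)·exp(-2*x^2) and exp(-2*x^2) > 0 for every x, so f'(x) = 0 ⇔ 3 - 12*x^2 = 0.
  Factor: 3 - 12*x^2 = -3*(2*x - 1)*(2*x + 1) = 0.
  ⇒ x = -1/2, 1/2

f''(x) = (48*x^3 - 36*x)*exp(-2*x^2)
Second-derivative test at each critical point:
  f''(-1/2) = 7.2784 > 0 → local minimum
  f''(1/2) = -7.2784 < 0 → local maximum

Critical points: x = -1/2 (local minimum); x = 1/2 (local maximum)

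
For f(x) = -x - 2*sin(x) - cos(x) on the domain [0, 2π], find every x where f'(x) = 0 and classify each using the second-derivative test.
f'(x) = sin(x) - 2*cos(x) - 1

Solve f'(x) = 0 on [0, 2π]:
  f'(x) = 0 ⇔ sin(x) - 2*cos(x) = 1. Write the left side as R·cos(x + φ) with R = √((-2)² + (-1)²) = sqrt(5), cos φ = -2*sqrt(5)/5, sin φ = -sqrt(5)/5; then cos(x + φ) = sqrt(5)/5. Solve for x and keep the solutions lying in [0, 2π].
  ⇒ x = pi/2 ≈ 1.5708, atan(3/4) + pi ≈ 3.7851

f''(x) = 2*sin(x) + cos(x)
Second-derivative test at each critical point:
  f''(1.5708) = 2 > 0 → local minimum
  f''(3.7851) = -2 < 0 → local maximum

Critical points: x = pi/2 ≈ 1.5708 (local minimum); x = atan(3/4) + pi ≈ 3.7851 (local maximum)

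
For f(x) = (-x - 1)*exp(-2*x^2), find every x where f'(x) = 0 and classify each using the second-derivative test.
f'(x) = (4*x*(x + 1) - 1)*exp(-2*x^2)

Solve f'(x) = 0:
  f'(x) = (4*x^2 + 4*x - 1)·exp(-2*x^2) and exp(-2*x^2) > 0 for every x, so f'(x) = 0 ⇔ 4*x^2 + 4*x - 1 = 0.
  4*x^2 + 4*x - 1 = 0 has no rational roots; quadratic formula: x = (-4 ± √32)/8.
  ⇒ x = -sqrt(2)/2 - 1/2 ≈ -1.2071, -1/2 + sqrt(2)/2 ≈ 0.2071

f''(x) = 4*(-4*x^2*(x + 1) + 3*x + 1)*exp(-2*x^2)
Second-derivative test at each critical point:
  f''(-1.2071) = -0.3069 < 0 → local maximum
  f''(0.2071) = 5.1918 > 0 → local minimum

Critical points: x = -sqrt(2)/2 - 1/2 ≈ -1.2071 (local maximum); x = -1/2 + sqrt(2)/2 ≈ 0.2071 (local minimum)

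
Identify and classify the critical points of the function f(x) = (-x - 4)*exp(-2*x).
f'(x) = (2*x + 7)*exp(-2*x)

Solve f'(x) = 0:
  f'(x) = (2*x + 7)·exp(-2*x) and exp(-2*x) > 0 for every x, so f'(x) = 0 ⇔ 2*x + 7 = 0.
  2*x + 7 = 0.
  ⇒ x = -7/2

f''(x) = 4*(-x - 3)*exp(-2*x)
Second-derivative test at each critical point:
  f''(-7/2) = 2193.2663 > 0 → local minimum

Critical points: x = -7/2 (local minimum)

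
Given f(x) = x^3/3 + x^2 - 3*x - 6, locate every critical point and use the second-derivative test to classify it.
f'(x) = x^2 + 2*x - 3

Solve f'(x) = 0:
  Factor: x^2 + 2*x - 3 = (x - 1)*(x + 3) = 0.
  ⇒ x = -3, 1

f''(x) = 2*x + 2
Second-derivative test at each critical point:
  f''(-3) = -4 < 0 → local maximum
  f''(1) = 4 > 0 → local minimum

Critical points: x = -3 (local maximum); x = 1 (local minimum)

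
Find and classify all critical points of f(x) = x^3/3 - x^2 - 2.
f'(x) = x*(x - 2)

Solve f'(x) = 0:
  Factor: x^2 - 2*x = x*(x - 2) = 0.
  ⇒ x = 0, 2

f''(x) = 2*x - 2
Second-derivative test at each critical point:
  f''(0) = -2 < 0 → local maximum
  f''(2) = 2 > 0 → local minimum

Critical points: x = 0 (local maximum); x = 2 (local minimum)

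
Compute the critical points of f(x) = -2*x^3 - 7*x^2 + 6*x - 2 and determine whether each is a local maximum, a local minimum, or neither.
f'(x) = -6*x^2 - 14*x + 6

Solve f'(x) = 0:
  Factor: -6*x^2 - 14*x + 6 = -2*(3*x^2 + 7*x - 3); 3*x^2 + 7*x - 3 = 0 has no rational roots; quadratic formula: x = (-7 ± √85)/6.
  ⇒ x = -sqrt(85)/6 - 7/6 ≈ -2.7033, -7/6 + sqrt(85)/6 ≈ 0.3699

f''(x) = -12*x - 14
Second-derivative test at each critical point:
  f''(-2.7033) = 18.4391 > 0 → local minimum
  f''(0.3699) = -18.4391 < 0 → local maximum

Critical points: x = -sqrt(85)/6 - 7/6 ≈ -2.7033 (local minimum); x = -7/6 + sqrt(85)/6 ≈ 0.3699 (local maximum)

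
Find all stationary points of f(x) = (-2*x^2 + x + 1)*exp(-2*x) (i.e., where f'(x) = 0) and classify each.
f'(x) = (4*x^2 - 6*x - 1)*exp(-2*x)

Solve f'(x) = 0:
  f'(x) = (4*x^2 - 6*x - 1)·exp(-2*x) and exp(-2*x) > 0 for every x, so f'(x) = 0 ⇔ 4*x^2 - 6*x - 1 = 0.
  4*x^2 - 6*x - 1 = 0 has no rational roots; quadratic formula: x = (6 ± √52)/8.
  ⇒ x = 3/4 - sqrt(13)/4 ≈ -0.1514, 3/4 + sqrt(13)/4 ≈ 1.6514

f''(x) = 4*(-2*x^2 + 5*x - 1)*exp(-2*x)
Second-derivative test at each critical point:
  f''(-0.1514) = -9.7610 < 0 → local maximum
  f''(1.6514) = 0.2652 > 0 → local minimum

Critical points: x = 3/4 - sqrt(13)/4 ≈ -0.1514 (local maximum); x = 3/4 + sqrt(13)/4 ≈ 1.6514 (local minimum)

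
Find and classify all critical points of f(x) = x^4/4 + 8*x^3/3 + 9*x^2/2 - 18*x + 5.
f'(x) = x^3 + 8*x^2 + 9*x - 18

Solve f'(x) = 0:
  Factor: x^3 + 8*x^2 + 9*x - 18 = (x - 1)*(x + 3)*(x + 6) = 0.
  ⇒ x = -6, -3, 1

f''(x) = 3*x^2 + 16*x + 9
Second-derivative test at each critical point:
  f''(-6) = 21 > 0 → local minimum
  f''(-3) = -12 < 0 → local maximum
  f''(1) = 28 > 0 → local minimum

Critical points: x = -6 (local minimum); x = -3 (local maximum); x = 1 (local minimum)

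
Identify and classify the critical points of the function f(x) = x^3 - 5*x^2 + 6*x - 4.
f'(x) = 3*x^2 - 10*x + 6

Solve f'(x) = 0:
  3*x^2 - 10*x + 6 = 0 has no rational roots; quadratic formula: x = (10 ± √28)/6.
  ⇒ x = 5/3 - sqrt(7)/3 ≈ 0.7847, sqrt(7)/3 + 5/3 ≈ 2.5486

f''(x) = 6*x - 10
Second-derivative test at each critical point:
  f''(0.7847) = -5.2915 < 0 → local maximum
  f''(2.5486) = 5.2915 > 0 → local minimum

Critical points: x = 5/3 - sqrt(7)/3 ≈ 0.7847 (local maximum); x = sqrt(7)/3 + 5/3 ≈ 2.5486 (local minimum)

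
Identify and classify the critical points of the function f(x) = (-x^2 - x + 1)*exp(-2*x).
f'(x) = (2*x^2 - 3)*exp(-2*x)

Solve f'(x) = 0:
  f'(x) = (2*x^2 - 3)·exp(-2*x) and exp(-2*x) > 0 for every x, so f'(x) = 0 ⇔ 2*x^2 - 3 = 0.
  2*x^2 - 3 = 0 has no rational roots; quadratic formula: x = (0 ± √24)/4.
  ⇒ x = -sqrt(6)/2 ≈ -1.2247, sqrt(6)/2 ≈ 1.2247

f''(x) = 2*(-2*x^2 + 2*x + 3)*exp(-2*x)
Second-derivative test at each critical point:
  f''(-1.2247) = -56.7421 < 0 → local maximum
  f''(1.2247) = 0.4230 > 0 → local minimum

Critical points: x = -sqrt(6)/2 ≈ -1.2247 (local maximum); x = sqrt(6)/2 ≈ 1.2247 (local minimum)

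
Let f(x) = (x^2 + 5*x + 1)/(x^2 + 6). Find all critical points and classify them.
f'(x) = 5*(-x^2 + 2*x + 6)/(x^4 + 12*x^2 + 36)

Solve f'(x) = 0:
  f'(x) = -5*(x^2 - 2*x - 6)/(x^2 + 6)^2; the denominator is positive wherever f is defined, so f'(x) = 0 ⇔ -5*x^2 + 10*x + 30 = 0.
  Factor: -5*x^2 + 10*x + 30 = -5*(x^2 - 2*x - 6); x^2 - 2*x - 6 = 0 has no rational roots; quadratic formula: x = (2 ± √28)/2.
  ⇒ x = 1 - sqrt(7) ≈ -1.6458, 1 + sqrt(7) ≈ 3.6458

f''(x) = 10*(x^3 - 3*x^2 - 18*x + 6)/(x^6 + 18*x^4 + 108*x^2 + 216)
Second-derivative test at each critical point:
  f''(-1.6458) = 0.3489 > 0 → local minimum
  f''(3.6458) = -0.0711 < 0 → local maximum

Critical points: x = 1 - sqrt(7) ≈ -1.6458 (local minimum); x = 1 + sqrt(7) ≈ 3.6458 (local maximum)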